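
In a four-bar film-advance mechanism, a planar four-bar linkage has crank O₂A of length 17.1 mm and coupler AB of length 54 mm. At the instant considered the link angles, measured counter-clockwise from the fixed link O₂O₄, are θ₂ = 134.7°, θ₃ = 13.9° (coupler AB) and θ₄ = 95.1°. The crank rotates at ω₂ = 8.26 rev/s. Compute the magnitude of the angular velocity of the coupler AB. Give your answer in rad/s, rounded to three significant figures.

ω₂ = 51.9 rad/s (from 8.26 rev/s).
Differentiating the loop-closure r₂e^{iθ₂}+r₃e^{iθ₃}=r₁+r₄e^{iθ₄} gives r₂ω₂e^{iθ₂}+r₃ω₃e^{iθ₃}=r₄ω₄e^{iθ₄}.
Eliminating the other unknown: ω₃ = r₂ω₂ sin(θ₄−θ₂) / [r₃ sin(θ₃−θ₄)].
Numerator sine = -0.63742; denominator sine = -0.98823.
Result = 0.0171·51.9·(-0.63742) / (0.054·(-0.98823)) = +10.601 rad/s; magnitude 10.601 rad/s.

10.6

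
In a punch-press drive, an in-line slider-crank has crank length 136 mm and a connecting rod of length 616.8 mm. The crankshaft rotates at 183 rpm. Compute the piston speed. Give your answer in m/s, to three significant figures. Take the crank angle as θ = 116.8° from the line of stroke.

ω = 2π·183/60 = 19.16 rad/s
For an in-line slider-crank, x = r cosθ + √(L² − r² sin²θ), so v = −rω sinθ·[1 + r cosθ/√(L² − r² sin²θ)].
With r = 0.136 m, L = 0.6168 m, θ = 116.8°: √(L² − r² sin²θ) = 0.60474 m.
v = −0.136·19.16·0.89259·[1 + 0.136·-0.45088/0.60474] = -2.0904 m/s.
|v| = 2.0904 m/s.

2.09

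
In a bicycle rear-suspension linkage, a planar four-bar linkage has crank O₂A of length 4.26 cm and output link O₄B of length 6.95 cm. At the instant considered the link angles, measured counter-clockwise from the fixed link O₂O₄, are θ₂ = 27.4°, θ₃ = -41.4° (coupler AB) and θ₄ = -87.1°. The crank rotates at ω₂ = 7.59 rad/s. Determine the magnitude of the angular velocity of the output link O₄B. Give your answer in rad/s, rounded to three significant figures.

6.06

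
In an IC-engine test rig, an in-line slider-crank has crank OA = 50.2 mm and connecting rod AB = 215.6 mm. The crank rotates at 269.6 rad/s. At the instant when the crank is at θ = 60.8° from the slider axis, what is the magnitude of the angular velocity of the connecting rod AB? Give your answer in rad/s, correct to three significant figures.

31.3

ω = 269.6 rad/s
The rod makes angle φ with the slider axis where L sinφ = r sinθ; differentiating, L cosφ·φ̇ = r ω cosθ.
L cosφ = √(L² − r² sin²θ) = 0.2111 m.
|ω_rod| = r ω |cosθ| / √(L² − r² sin²θ) = 0.0502·269.6·0.48786/0.2111 = 31.277 rad/s.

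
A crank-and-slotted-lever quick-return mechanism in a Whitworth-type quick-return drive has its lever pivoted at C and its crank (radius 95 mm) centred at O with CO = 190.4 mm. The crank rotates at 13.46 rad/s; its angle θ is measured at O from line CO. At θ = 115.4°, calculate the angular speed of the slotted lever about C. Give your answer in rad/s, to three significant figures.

ω = 13.46 rad/s
Crank pin A relative to C: A = (d + r cosθ, r sinθ); lever angle φ = atan2(r sinθ, d + r cosθ).
Differentiating tanφ: φ̇ = rω(d cosθ + r)/(d² + r² + 2dr cosθ).
d² + r² + 2dr cosθ = |CA|² = 0.02976 m²;  d cosθ + r = +0.013331 m.
|ω_lever| = |0.095·13.46·+0.013331| / 0.02976 = 0.57278 rad/s.

0.573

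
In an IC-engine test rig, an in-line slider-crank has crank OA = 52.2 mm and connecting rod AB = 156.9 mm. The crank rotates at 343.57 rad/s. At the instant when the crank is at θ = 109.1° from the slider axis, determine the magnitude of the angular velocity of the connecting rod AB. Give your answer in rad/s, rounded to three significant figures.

ω = 343.6 rad/s
The rod makes angle φ with the slider axis where L sinφ = r sinθ; differentiating, L cosφ·φ̇ = r ω cosθ.
L cosφ = √(L² − r² sin²θ) = 0.14894 m.
|ω_rod| = r ω |cosθ| / √(L² − r² sin²θ) = 0.0522·343.6·0.32722/0.14894 = 39.4 rad/s.

39.4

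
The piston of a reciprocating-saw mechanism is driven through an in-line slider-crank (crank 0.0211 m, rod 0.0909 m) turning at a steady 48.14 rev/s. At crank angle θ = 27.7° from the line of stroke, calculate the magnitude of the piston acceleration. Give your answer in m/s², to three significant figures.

ω = 2π·48.1 = 302.5 rad/s
x(θ) = r cosθ + √(L² − r² sin²θ); with ω constant, a = ω²·d²x/dθ².
d²x/dθ² = −r cosθ − r²(cos2θ)/√u − r⁴ sin²2θ/(4u^{3/2}),  u = L² − r² sin²θ = 0.00816661 m².
Substituting r = 0.0211 m, L = 0.0909 m, θ = 27.7°: d²x/dθ² = -0.021525 m.
a = ω²·d²x/dθ² = (302.5)²·(-0.021525) = -1969.3 m/s²;  |a| = 1969.3 m/s².

1970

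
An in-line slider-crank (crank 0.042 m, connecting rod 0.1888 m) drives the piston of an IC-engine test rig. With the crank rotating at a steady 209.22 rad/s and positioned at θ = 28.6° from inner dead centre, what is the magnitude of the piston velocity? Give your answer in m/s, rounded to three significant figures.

ω = 209.2 rad/s
For an in-line slider-crank, x = r cosθ + √(L² − r² sin²θ), so v = −rω sinθ·[1 + r cosθ/√(L² − r² sin²θ)].
With r = 0.042 m, L = 0.1888 m, θ = 28.6°: √(L² − r² sin²θ) = 0.18773 m.
v = −0.042·209.2·0.47869·[1 + 0.042·0.87798/0.18773] = -5.0326 m/s.
|v| = 5.0326 m/s.

5.03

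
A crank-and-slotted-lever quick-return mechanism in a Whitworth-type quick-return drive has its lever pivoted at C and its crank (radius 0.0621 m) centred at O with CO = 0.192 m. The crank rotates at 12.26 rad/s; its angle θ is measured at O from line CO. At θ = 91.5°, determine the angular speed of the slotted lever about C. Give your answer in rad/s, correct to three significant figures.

1.08

ω = 12.26 rad/s
Crank pin A relative to C: A = (d + r cosθ, r sinθ); lever angle φ = atan2(r sinθ, d + r cosθ).
Differentiating tanφ: φ̇ = rω(d cosθ + r)/(d² + r² + 2dr cosθ).
d² + r² + 2dr cosθ = |CA|² = 0.0400962 m²;  d cosθ + r = +0.057074 m.
|ω_lever| = |0.0621·12.26·+0.057074| / 0.0400962 = 1.0837 rad/s.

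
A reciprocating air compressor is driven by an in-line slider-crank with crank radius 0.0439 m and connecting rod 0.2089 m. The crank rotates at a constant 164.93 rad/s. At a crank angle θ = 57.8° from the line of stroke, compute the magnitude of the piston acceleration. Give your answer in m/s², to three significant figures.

ω = 164.9 rad/s
x(θ) = r cosθ + √(L² − r² sin²θ); with ω constant, a = ω²·d²x/dθ².
d²x/dθ² = −r cosθ − r²(cos2θ)/√u − r⁴ sin²2θ/(4u^{3/2}),  u = L² − r² sin²θ = 0.0422592 m².
Substituting r = 0.0439 m, L = 0.2089 m, θ = 57.8°: d²x/dθ² = -0.019429 m.
a = ω²·d²x/dθ² = (164.9)²·(-0.019429) = -528.52 m/s²;  |a| = 528.52 m/s².

529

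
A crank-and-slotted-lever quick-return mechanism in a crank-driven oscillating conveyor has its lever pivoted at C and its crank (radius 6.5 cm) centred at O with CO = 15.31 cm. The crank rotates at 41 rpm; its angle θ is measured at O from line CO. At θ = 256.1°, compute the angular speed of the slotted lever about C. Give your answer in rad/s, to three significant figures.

ω = 4.294 rad/s (from 41 rpm).
Crank pin A relative to C: A = (d + r cosθ, r sinθ); lever angle φ = atan2(r sinθ, d + r cosθ).
Differentiating tanφ: φ̇ = rω(d cosθ + r)/(d² + r² + 2dr cosθ).
d² + r² + 2dr cosθ = |CA|² = 0.0228834 m²;  d cosθ + r = +0.028221 m.
|ω_lever| = |0.065·4.294·+0.028221| / 0.0228834 = 0.34418 rad/s.

0.344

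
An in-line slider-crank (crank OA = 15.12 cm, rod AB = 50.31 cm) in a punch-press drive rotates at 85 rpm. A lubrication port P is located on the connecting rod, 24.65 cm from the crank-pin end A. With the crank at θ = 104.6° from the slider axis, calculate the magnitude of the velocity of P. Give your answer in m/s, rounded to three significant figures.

1.26

ω = 8.901 rad/s.  Crank-pin speed |V_A| = rω = 1.3459 m/s, perpendicular to OA.
Rod angle: sinφ = −(r/L) sinθ ⇒ φ = -16.908°; ω_rod = −rω cosθ/√(L²−r²sin²θ) = +0.70478 rad/s.
V_P = V_A + ω_rod × AP, with AP = 0.2465 m along the rod.
Components: V_Px = −rω sinθ − a·ω_rod·sinφ = -1.2519 m/s;  V_Py = rω cosθ + a·ω_rod·cosφ = -0.17303 m/s.
|V_P| = √(V_Px² + V_Py²) = 1.2638 m/s.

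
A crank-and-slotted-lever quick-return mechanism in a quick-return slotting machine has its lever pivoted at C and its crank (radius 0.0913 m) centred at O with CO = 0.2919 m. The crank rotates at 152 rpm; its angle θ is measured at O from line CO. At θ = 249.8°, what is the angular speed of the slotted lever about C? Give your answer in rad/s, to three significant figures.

ω = 15.92 rad/s (from 152 rpm).
Crank pin A relative to C: A = (d + r cosθ, r sinθ); lever angle φ = atan2(r sinθ, d + r cosθ).
Differentiating tanφ: φ̇ = rω(d cosθ + r)/(d² + r² + 2dr cosθ).
d² + r² + 2dr cosθ = |CA|² = 0.0751366 m²;  d cosθ + r = -0.0094925 m.
|ω_lever| = |0.0913·15.92·-0.0094925| / 0.0751366 = 0.1836 rad/s.

0.184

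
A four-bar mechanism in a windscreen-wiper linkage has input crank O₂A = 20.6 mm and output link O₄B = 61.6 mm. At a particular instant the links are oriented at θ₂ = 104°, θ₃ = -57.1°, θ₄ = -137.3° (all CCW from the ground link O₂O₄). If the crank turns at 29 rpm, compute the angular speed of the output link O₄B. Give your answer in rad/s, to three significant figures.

ω₂ = 3.037 rad/s (from 29 rpm).
Differentiating the loop-closure r₂e^{iθ₂}+r₃e^{iθ₃}=r₁+r₄e^{iθ₄} gives r₂ω₂e^{iθ₂}+r₃ω₃e^{iθ₃}=r₄ω₄e^{iθ₄}.
Eliminating the other unknown: ω₄ = r₂ω₂ sin(θ₂−θ₃) / [r₄ sin(θ₄−θ₃)].
Numerator sine = +0.32392; denominator sine = -0.98541.
Result = 0.0206·3.037·(+0.32392) / (0.0616·(-0.98541)) = -0.33383 rad/s; magnitude 0.33383 rad/s.

0.334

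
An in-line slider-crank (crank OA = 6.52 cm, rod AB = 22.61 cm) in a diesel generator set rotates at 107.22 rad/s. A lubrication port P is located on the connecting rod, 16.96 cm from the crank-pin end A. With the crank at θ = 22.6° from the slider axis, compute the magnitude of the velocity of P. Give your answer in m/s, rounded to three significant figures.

3.61

ω = 107.2 rad/s.  Crank-pin speed |V_A| = rω = 6.9907 m/s, perpendicular to OA.
Rod angle: sinφ = −(r/L) sinθ ⇒ φ = -6.362°; ω_rod = −rω cosθ/√(L²−r²sin²θ) = -28.721 rad/s.
V_P = V_A + ω_rod × AP, with AP = 0.1696 m along the rod.
Components: V_Px = −rω sinθ − a·ω_rod·sinφ = -3.2263 m/s;  V_Py = rω cosθ + a·ω_rod·cosφ = +1.6128 m/s.
|V_P| = √(V_Px² + V_Py²) = 3.607 m/s.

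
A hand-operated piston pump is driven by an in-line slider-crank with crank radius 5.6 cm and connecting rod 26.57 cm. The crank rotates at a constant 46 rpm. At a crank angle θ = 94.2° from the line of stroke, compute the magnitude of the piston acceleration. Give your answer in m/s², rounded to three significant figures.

0.372

ω = 2π·46/60 = 4.817 rad/s
x(θ) = r cosθ + √(L² − r² sin²θ); with ω constant, a = ω²·d²x/dθ².
d²x/dθ² = −r cosθ − r²(cos2θ)/√u − r⁴ sin²2θ/(4u^{3/2}),  u = L² − r² sin²θ = 0.0674773 m².
Substituting r = 0.056 m, L = 0.2657 m, θ = 94.2°: d²x/dθ² = +0.016041 m.
a = ω²·d²x/dθ² = (4.817)²·(+0.016041) = +0.37223 m/s²;  |a| = 0.37223 m/s².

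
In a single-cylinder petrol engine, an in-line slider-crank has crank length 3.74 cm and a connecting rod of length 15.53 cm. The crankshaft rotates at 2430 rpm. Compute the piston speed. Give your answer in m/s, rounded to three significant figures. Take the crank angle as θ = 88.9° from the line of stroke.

9.56

ω = 2π·2430/60 = 254.5 rad/s
For an in-line slider-crank, x = r cosθ + √(L² − r² sin²θ), so v = −rω sinθ·[1 + r cosθ/√(L² − r² sin²θ)].
With r = 0.0374 m, L = 0.1553 m, θ = 88.9°: √(L² − r² sin²θ) = 0.15073 m.
v = −0.0374·254.5·0.99982·[1 + 0.0374·0.01920/0.15073] = -9.5607 m/s.
|v| = 9.5607 m/s.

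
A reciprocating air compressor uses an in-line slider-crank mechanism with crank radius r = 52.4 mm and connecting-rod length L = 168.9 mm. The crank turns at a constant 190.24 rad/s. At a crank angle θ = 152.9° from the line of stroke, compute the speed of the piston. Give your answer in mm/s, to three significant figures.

3270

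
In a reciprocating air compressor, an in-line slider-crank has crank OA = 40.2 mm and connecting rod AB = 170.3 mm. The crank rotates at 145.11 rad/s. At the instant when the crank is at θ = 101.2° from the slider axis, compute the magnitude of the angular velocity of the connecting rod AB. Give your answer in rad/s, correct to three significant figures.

6.84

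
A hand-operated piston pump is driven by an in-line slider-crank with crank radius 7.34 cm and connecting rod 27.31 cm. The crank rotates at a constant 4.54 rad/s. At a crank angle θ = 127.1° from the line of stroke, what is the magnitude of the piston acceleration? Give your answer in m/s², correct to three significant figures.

ω = 4.54 rad/s
x(θ) = r cosθ + √(L² − r² sin²θ); with ω constant, a = ω²·d²x/dθ².
d²x/dθ² = −r cosθ − r²(cos2θ)/√u − r⁴ sin²2θ/(4u^{3/2}),  u = L² − r² sin²θ = 0.0711564 m².
Substituting r = 0.0734 m, L = 0.2731 m, θ = 127.1°: d²x/dθ² = +0.049421 m.
a = ω²·d²x/dθ² = (4.54)²·(+0.049421) = +1.0186 m/s²;  |a| = 1.0186 m/s².

1.02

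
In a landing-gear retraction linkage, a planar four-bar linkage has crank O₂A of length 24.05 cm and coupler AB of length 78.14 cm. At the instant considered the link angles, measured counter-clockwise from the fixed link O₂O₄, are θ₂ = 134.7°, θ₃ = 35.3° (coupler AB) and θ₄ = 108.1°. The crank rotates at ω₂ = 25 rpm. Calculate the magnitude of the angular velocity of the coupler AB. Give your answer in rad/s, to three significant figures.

0.378

ω₂ = 2.618 rad/s (from 25 rpm).
Differentiating the loop-closure r₂e^{iθ₂}+r₃e^{iθ₃}=r₁+r₄e^{iθ₄} gives r₂ω₂e^{iθ₂}+r₃ω₃e^{iθ₃}=r₄ω₄e^{iθ₄}.
Eliminating the other unknown: ω₃ = r₂ω₂ sin(θ₄−θ₂) / [r₃ sin(θ₃−θ₄)].
Numerator sine = -0.44776; denominator sine = -0.95528.
Result = 0.2405·2.618·(-0.44776) / (0.7814·(-0.95528)) = +0.37768 rad/s; magnitude 0.37768 rad/s.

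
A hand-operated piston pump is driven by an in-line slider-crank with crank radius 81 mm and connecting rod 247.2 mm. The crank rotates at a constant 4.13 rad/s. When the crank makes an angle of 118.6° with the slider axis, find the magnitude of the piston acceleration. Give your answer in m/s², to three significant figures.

ω = 4.13 rad/s
x(θ) = r cosθ + √(L² − r² sin²θ); with ω constant, a = ω²·d²x/dθ².
d²x/dθ² = −r cosθ − r²(cos2θ)/√u − r⁴ sin²2θ/(4u^{3/2}),  u = L² − r² sin²θ = 0.0560503 m².
Substituting r = 0.081 m, L = 0.2472 m, θ = 118.6°: d²x/dθ² = +0.053213 m.
a = ω²·d²x/dθ² = (4.13)²·(+0.053213) = +0.90765 m/s²;  |a| = 0.90765 m/s².

0.908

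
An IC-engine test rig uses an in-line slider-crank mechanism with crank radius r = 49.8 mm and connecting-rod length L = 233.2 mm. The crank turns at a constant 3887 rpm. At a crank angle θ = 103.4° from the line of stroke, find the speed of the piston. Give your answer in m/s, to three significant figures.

ω = 2π·3887/60 = 407 rad/s
For an in-line slider-crank, x = r cosθ + √(L² − r² sin²θ), so v = −rω sinθ·[1 + r cosθ/√(L² − r² sin²θ)].
With r = 0.0498 m, L = 0.2332 m, θ = 103.4°: √(L² − r² sin²θ) = 0.22811 m.
v = −0.0498·407·0.97278·[1 + 0.0498·-0.23175/0.22811] = -18.721 m/s.
|v| = 18.721 m/s.

18.7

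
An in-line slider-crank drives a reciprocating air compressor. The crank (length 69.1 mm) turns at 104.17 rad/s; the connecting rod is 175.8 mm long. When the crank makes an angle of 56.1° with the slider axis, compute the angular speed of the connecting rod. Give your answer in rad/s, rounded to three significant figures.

24.2

ω = 104.2 rad/s
The rod makes angle φ with the slider axis where L sinφ = r sinθ; differentiating, L cosφ·φ̇ = r ω cosθ.
L cosφ = √(L² − r² sin²θ) = 0.16618 m.
|ω_rod| = r ω |cosθ| / √(L² − r² sin²θ) = 0.0691·104.2·0.55775/0.16618 = 24.159 rad/s.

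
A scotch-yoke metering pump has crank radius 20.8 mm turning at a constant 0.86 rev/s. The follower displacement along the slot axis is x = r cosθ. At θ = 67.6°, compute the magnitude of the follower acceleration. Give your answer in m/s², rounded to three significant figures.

0.231

ω = 5.404 rad/s (from 0.86 rev/s).
x = r cosθ ⇒ ẍ = −rω² cosθ (ω constant).
|a| = rω²|cosθ| = 0.0208·(5.404)²·|cos 67.6°| = 0.23143 m/s².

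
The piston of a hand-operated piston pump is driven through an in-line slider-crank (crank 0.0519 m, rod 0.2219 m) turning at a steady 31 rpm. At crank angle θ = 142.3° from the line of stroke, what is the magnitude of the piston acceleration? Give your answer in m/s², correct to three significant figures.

ω = 2π·31/60 = 3.246 rad/s
x(θ) = r cosθ + √(L² − r² sin²θ); with ω constant, a = ω²·d²x/dθ².
d²x/dθ² = −r cosθ − r²(cos2θ)/√u − r⁴ sin²2θ/(4u^{3/2}),  u = L² − r² sin²θ = 0.0482323 m².
Substituting r = 0.0519 m, L = 0.2219 m, θ = 142.3°: d²x/dθ² = +0.037813 m.
a = ω²·d²x/dθ² = (3.246)²·(+0.037813) = +0.39849 m/s²;  |a| = 0.39849 m/s².

0.398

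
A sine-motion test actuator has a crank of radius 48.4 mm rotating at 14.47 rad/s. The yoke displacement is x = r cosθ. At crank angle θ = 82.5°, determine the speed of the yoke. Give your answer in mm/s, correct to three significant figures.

ω = 14.47 rad/s
x = r cosθ ⇒ ẋ = −rω sinθ.
|v| = rω|sinθ| = 0.0484·14.47·|sin 82.5°| = 0.69436 m/s = 694.36 mm/s.

694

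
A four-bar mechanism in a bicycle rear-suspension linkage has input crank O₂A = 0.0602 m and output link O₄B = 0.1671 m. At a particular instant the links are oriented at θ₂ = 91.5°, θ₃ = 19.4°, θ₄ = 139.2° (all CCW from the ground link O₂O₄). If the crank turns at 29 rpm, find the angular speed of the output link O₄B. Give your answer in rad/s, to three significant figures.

1.20

ω₂ = 3.037 rad/s (from 29 rpm).
Differentiating the loop-closure r₂e^{iθ₂}+r₃e^{iθ₃}=r₁+r₄e^{iθ₄} gives r₂ω₂e^{iθ₂}+r₃ω₃e^{iθ₃}=r₄ω₄e^{iθ₄}.
Eliminating the other unknown: ω₄ = r₂ω₂ sin(θ₂−θ₃) / [r₄ sin(θ₄−θ₃)].
Numerator sine = +0.95159; denominator sine = +0.86777.
Result = 0.0602·3.037·(+0.95159) / (0.1671·(+0.86777)) = +1.1998 rad/s; magnitude 1.1998 rad/s.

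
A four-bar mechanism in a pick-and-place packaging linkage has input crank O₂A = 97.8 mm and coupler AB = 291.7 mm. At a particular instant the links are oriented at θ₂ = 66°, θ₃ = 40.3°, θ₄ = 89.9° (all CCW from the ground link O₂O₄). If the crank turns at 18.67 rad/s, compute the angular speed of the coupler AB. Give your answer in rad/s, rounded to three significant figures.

3.33

ω₂ = 18.67 rad/s
Differentiating the loop-closure r₂e^{iθ₂}+r₃e^{iθ₃}=r₁+r₄e^{iθ₄} gives r₂ω₂e^{iθ₂}+r₃ω₃e^{iθ₃}=r₄ω₄e^{iθ₄}.
Eliminating the other unknown: ω₃ = r₂ω₂ sin(θ₄−θ₂) / [r₃ sin(θ₃−θ₄)].
Numerator sine = +0.40514; denominator sine = -0.76154.
Result = 0.0978·18.67·(+0.40514) / (0.2917·(-0.76154)) = -3.3301 rad/s; magnitude 3.3301 rad/s.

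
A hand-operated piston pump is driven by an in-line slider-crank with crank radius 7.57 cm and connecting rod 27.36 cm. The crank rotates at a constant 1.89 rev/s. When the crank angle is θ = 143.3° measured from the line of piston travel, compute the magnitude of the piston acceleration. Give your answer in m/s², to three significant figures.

7.65

ω = 2π·1.89 = 11.88 rad/s
x(θ) = r cosθ + √(L² − r² sin²θ); with ω constant, a = ω²·d²x/dθ².
d²x/dθ² = −r cosθ − r²(cos2θ)/√u − r⁴ sin²2θ/(4u^{3/2}),  u = L² − r² sin²θ = 0.0728103 m².
Substituting r = 0.0757 m, L = 0.2736 m, θ = 143.3°: d²x/dθ² = +0.054243 m.
a = ω²·d²x/dθ² = (11.88)²·(+0.054243) = +7.6495 m/s²;  |a| = 7.6495 m/s².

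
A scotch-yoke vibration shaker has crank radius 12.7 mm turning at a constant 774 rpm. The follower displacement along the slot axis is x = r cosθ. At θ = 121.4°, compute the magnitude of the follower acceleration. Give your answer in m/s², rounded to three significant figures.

43.5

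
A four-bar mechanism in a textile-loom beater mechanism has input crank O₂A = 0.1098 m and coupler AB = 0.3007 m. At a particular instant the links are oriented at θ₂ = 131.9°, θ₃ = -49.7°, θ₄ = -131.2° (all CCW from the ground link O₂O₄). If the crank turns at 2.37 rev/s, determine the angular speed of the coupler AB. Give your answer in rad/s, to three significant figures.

5.46

ω₂ = 14.89 rad/s (from 2.37 rev/s).
Differentiating the loop-closure r₂e^{iθ₂}+r₃e^{iθ₃}=r₁+r₄e^{iθ₄} gives r₂ω₂e^{iθ₂}+r₃ω₃e^{iθ₃}=r₄ω₄e^{iθ₄}.
Eliminating the other unknown: ω₃ = r₂ω₂ sin(θ₄−θ₂) / [r₃ sin(θ₃−θ₄)].
Numerator sine = +0.99276; denominator sine = +0.98902.
Result = 0.1098·14.89·(+0.99276) / (0.3007·(+0.98902)) = +5.458 rad/s; magnitude 5.458 rad/s.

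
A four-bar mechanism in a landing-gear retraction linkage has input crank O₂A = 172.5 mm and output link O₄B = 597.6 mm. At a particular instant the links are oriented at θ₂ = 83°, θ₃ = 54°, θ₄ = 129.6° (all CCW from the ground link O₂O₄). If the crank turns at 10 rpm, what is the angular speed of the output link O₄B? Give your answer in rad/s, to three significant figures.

0.151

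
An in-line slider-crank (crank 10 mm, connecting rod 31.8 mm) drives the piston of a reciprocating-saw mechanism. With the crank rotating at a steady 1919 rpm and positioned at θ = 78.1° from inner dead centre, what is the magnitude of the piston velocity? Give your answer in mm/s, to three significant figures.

ω = 2π·1919/60 = 201 rad/s
For an in-line slider-crank, x = r cosθ + √(L² − r² sin²θ), so v = −rω sinθ·[1 + r cosθ/√(L² − r² sin²θ)].
With r = 0.01 m, L = 0.0318 m, θ = 78.1°: √(L² − r² sin²θ) = 0.030257 m.
v = −0.01·201·0.97851·[1 + 0.01·0.20620/0.030257] = -2.1004 m/s.
|v| = 2.1004 m/s = 2100.4 mm/s.

2100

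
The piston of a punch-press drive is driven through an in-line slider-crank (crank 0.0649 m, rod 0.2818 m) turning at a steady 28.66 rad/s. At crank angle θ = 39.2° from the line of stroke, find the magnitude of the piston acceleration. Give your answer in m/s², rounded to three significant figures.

44.0

ω = 28.66 rad/s
x(θ) = r cosθ + √(L² − r² sin²θ); with ω constant, a = ω²·d²x/dθ².
d²x/dθ² = −r cosθ − r²(cos2θ)/√u − r⁴ sin²2θ/(4u^{3/2}),  u = L² − r² sin²θ = 0.0777287 m².
Substituting r = 0.0649 m, L = 0.2818 m, θ = 39.2°: d²x/dθ² = -0.053528 m.
a = ω²·d²x/dθ² = (28.66)²·(-0.053528) = -43.968 m/s²;  |a| = 43.968 m/s².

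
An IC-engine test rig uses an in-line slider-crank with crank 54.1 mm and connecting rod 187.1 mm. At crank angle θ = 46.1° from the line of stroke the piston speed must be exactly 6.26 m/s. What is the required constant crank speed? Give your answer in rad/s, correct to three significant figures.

133

For an in-line slider-crank, |v_piston| = rω|sinθ|·[1 + r cosθ/√(L² − r² sin²θ)].
With r = 0.0541 m, L = 0.1871 m, θ = 46.1°: the bracketed kinematic factor |dx/dθ| = 0.046973 m.
ω = v/|dx/dθ| = 6.26/0.046973 = 133.27 rad/s.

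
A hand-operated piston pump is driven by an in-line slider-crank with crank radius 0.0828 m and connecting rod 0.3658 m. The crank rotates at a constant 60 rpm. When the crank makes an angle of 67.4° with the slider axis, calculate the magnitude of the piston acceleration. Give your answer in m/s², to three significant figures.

0.728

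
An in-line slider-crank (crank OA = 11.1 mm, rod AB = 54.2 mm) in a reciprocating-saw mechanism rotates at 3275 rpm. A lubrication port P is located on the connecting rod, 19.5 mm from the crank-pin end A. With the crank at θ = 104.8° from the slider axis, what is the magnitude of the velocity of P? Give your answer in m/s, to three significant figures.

ω = 343 rad/s.  Crank-pin speed |V_A| = rω = 3.8068 m/s, perpendicular to OA.
Rod angle: sinφ = −(r/L) sinθ ⇒ φ = -11.420°; ω_rod = −rω cosθ/√(L²−r²sin²θ) = +18.304 rad/s.
V_P = V_A + ω_rod × AP, with AP = 0.0195 m along the rod.
Components: V_Px = −rω sinθ − a·ω_rod·sinφ = -3.6099 m/s;  V_Py = rω cosθ + a·ω_rod·cosφ = -0.62258 m/s.
|V_P| = √(V_Px² + V_Py²) = 3.6631 m/s.

3.66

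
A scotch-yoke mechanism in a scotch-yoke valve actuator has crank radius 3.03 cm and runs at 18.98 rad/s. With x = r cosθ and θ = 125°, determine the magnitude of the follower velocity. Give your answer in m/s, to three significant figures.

ω = 18.98 rad/s
x = r cosθ ⇒ ẋ = −rω sinθ.
|v| = rω|sinθ| = 0.0303·18.98·|sin 125°| = 0.47109 m/s.

0.471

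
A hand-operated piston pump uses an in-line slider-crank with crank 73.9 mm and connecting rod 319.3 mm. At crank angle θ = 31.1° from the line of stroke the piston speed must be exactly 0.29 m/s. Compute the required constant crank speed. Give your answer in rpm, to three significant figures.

For an in-line slider-crank, |v_piston| = rω|sinθ|·[1 + r cosθ/√(L² − r² sin²θ)].
With r = 0.0739 m, L = 0.3193 m, θ = 31.1°: the bracketed kinematic factor |dx/dθ| = 0.045791 m.
ω = v/|dx/dθ| = 0.29/0.045791 = 6.3331 rad/s.
N = 60ω/(2π) = 60.477 rpm.

60.5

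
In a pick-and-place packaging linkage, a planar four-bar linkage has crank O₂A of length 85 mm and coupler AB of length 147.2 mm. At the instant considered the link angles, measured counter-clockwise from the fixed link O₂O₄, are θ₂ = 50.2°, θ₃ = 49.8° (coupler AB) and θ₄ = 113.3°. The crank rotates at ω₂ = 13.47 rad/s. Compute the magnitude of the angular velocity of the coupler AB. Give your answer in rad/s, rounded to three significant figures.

ω₂ = 13.47 rad/s
Differentiating the loop-closure r₂e^{iθ₂}+r₃e^{iθ₃}=r₁+r₄e^{iθ₄} gives r₂ω₂e^{iθ₂}+r₃ω₃e^{iθ₃}=r₄ω₄e^{iθ₄}.
Eliminating the other unknown: ω₃ = r₂ω₂ sin(θ₄−θ₂) / [r₃ sin(θ₃−θ₄)].
Numerator sine = +0.89180; denominator sine = -0.89493.
Result = 0.085·13.47·(+0.89180) / (0.1472·(-0.89493)) = -7.7509 rad/s; magnitude 7.7509 rad/s.

7.75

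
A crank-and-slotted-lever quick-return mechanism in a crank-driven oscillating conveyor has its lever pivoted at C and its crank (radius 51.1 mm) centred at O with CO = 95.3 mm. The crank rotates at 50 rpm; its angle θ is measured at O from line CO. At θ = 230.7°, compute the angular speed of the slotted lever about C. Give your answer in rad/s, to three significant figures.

0.449

ω = 5.236 rad/s (from 50 rpm).
Crank pin A relative to C: A = (d + r cosθ, r sinθ); lever angle φ = atan2(r sinθ, d + r cosθ).
Differentiating tanφ: φ̇ = rω(d cosθ + r)/(d² + r² + 2dr cosθ).
d² + r² + 2dr cosθ = |CA|² = 0.00552439 m²;  d cosθ + r = -0.0092612 m.
|ω_lever| = |0.0511·5.236·-0.0092612| / 0.00552439 = 0.44854 rad/s.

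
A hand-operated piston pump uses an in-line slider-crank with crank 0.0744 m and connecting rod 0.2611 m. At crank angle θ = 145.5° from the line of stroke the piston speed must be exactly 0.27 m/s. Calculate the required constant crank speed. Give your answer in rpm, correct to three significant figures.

80.3

For an in-line slider-crank, |v_piston| = rω|sinθ|·[1 + r cosθ/√(L² − r² sin²θ)].
With r = 0.0744 m, L = 0.2611 m, θ = 145.5°: the bracketed kinematic factor |dx/dθ| = 0.032113 m.
ω = v/|dx/dθ| = 0.27/0.032113 = 8.4078 rad/s.
N = 60ω/(2π) = 80.288 rpm.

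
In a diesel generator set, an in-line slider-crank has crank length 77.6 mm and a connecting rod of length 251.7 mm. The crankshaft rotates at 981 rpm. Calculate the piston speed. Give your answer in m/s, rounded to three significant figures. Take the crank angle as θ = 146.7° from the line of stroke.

3.23

ω = 2π·981/60 = 102.7 rad/s
For an in-line slider-crank, x = r cosθ + √(L² − r² sin²θ), so v = −rω sinθ·[1 + r cosθ/√(L² − r² sin²θ)].
With r = 0.0776 m, L = 0.2517 m, θ = 146.7°: √(L² − r² sin²θ) = 0.24807 m.
v = −0.0776·102.7·0.54902·[1 + 0.0776·-0.83581/0.24807] = -3.2324 m/s.
|v| = 3.2324 m/s.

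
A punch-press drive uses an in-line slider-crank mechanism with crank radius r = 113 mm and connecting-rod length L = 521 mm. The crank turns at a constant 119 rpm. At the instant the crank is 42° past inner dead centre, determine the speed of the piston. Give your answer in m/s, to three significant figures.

ω = 2π·119/60 = 12.46 rad/s
For an in-line slider-crank, x = r cosθ + √(L² − r² sin²θ), so v = −rω sinθ·[1 + r cosθ/√(L² − r² sin²θ)].
With r = 0.113 m, L = 0.521 m, θ = 42°: √(L² − r² sin²θ) = 0.51548 m.
v = −0.113·12.46·0.66913·[1 + 0.113·0.74314/0.51548] = -1.0957 m/s.
|v| = 1.0957 m/s.

1.10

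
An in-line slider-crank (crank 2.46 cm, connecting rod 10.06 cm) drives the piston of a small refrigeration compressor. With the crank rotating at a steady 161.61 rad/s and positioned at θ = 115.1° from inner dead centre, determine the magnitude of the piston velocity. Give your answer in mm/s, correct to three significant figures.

3220

ω = 161.6 rad/s
For an in-line slider-crank, x = r cosθ + √(L² − r² sin²θ), so v = −rω sinθ·[1 + r cosθ/√(L² − r² sin²θ)].
With r = 0.0246 m, L = 0.1006 m, θ = 115.1°: √(L² − r² sin²θ) = 0.098102 m.
v = −0.0246·161.6·0.90557·[1 + 0.0246·-0.42420/0.098102] = -3.2172 m/s.
|v| = 3.2172 m/s = 3217.2 mm/s.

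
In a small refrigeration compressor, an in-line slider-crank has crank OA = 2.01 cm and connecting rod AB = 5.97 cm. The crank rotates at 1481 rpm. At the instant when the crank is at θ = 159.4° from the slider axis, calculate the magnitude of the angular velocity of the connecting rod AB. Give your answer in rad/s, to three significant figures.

ω = 155.1 rad/s (converted from 1481 rpm).
The rod makes angle φ with the slider axis where L sinφ = r sinθ; differentiating, L cosφ·φ̇ = r ω cosθ.
L cosφ = √(L² − r² sin²θ) = 0.05928 m.
|ω_rod| = r ω |cosθ| / √(L² − r² sin²θ) = 0.0201·155.1·0.93606/0.05928 = 49.224 rad/s.

49.2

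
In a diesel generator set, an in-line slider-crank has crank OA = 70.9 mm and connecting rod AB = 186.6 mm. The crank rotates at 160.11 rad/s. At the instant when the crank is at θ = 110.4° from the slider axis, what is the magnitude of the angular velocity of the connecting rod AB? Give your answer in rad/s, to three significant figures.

22.7

ω = 160.1 rad/s
The rod makes angle φ with the slider axis where L sinφ = r sinθ; differentiating, L cosφ·φ̇ = r ω cosθ.
L cosφ = √(L² − r² sin²θ) = 0.17437 m.
|ω_rod| = r ω |cosθ| / √(L² − r² sin²θ) = 0.0709·160.1·0.34857/0.17437 = 22.693 rad/s.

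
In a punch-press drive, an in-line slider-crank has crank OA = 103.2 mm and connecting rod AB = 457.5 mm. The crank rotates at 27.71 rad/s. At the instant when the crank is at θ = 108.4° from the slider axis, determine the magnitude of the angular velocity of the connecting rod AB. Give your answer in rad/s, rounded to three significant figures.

ω = 27.71 rad/s
The rod makes angle φ with the slider axis where L sinφ = r sinθ; differentiating, L cosφ·φ̇ = r ω cosθ.
L cosφ = √(L² − r² sin²θ) = 0.4469 m.
|ω_rod| = r ω |cosθ| / √(L² − r² sin²θ) = 0.1032·27.71·0.31565/0.4469 = 2.0198 rad/s.

2.02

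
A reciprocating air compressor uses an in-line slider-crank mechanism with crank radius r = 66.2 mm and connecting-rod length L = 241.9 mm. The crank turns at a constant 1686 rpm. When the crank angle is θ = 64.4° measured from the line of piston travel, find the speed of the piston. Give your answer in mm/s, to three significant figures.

11800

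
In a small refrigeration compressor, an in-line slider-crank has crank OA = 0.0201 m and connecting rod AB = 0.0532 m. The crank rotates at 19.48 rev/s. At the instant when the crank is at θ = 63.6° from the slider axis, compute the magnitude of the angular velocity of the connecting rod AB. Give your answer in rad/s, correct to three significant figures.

21.9

ω = 122.4 rad/s (converted from 19.48 rev/s).
The rod makes angle φ with the slider axis where L sinφ = r sinθ; differentiating, L cosφ·φ̇ = r ω cosθ.
L cosφ = √(L² − r² sin²θ) = 0.050061 m.
|ω_rod| = r ω |cosθ| / √(L² − r² sin²θ) = 0.0201·122.4·0.44464/0.050061 = 21.851 rad/s.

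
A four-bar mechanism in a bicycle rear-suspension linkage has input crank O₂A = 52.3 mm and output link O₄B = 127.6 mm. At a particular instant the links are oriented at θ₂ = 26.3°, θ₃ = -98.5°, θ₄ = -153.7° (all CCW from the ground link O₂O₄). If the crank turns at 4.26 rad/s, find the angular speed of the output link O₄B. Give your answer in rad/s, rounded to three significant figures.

1.75

ω₂ = 4.26 rad/s
Differentiating the loop-closure r₂e^{iθ₂}+r₃e^{iθ₃}=r₁+r₄e^{iθ₄} gives r₂ω₂e^{iθ₂}+r₃ω₃e^{iθ₃}=r₄ω₄e^{iθ₄}.
Eliminating the other unknown: ω₄ = r₂ω₂ sin(θ₂−θ₃) / [r₄ sin(θ₄−θ₃)].
Numerator sine = +0.82115; denominator sine = -0.82115.
Result = 0.0523·4.26·(+0.82115) / (0.1276·(-0.82115)) = -1.7461 rad/s; magnitude 1.7461 rad/s.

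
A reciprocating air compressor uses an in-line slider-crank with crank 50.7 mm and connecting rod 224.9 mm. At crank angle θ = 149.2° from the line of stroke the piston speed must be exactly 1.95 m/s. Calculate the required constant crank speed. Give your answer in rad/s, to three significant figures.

For an in-line slider-crank, |v_piston| = rω|sinθ|·[1 + r cosθ/√(L² − r² sin²θ)].
With r = 0.0507 m, L = 0.2249 m, θ = 149.2°: the bracketed kinematic factor |dx/dθ| = 0.0209 m.
ω = v/|dx/dθ| = 1.95/0.0209 = 93.302 rad/s.

93.3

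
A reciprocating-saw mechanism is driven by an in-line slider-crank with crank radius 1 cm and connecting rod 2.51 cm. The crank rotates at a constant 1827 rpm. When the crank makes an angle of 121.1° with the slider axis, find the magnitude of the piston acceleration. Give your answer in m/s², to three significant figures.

ω = 2π·1827/60 = 191.3 rad/s
x(θ) = r cosθ + √(L² − r² sin²θ); with ω constant, a = ω²·d²x/dθ².
d²x/dθ² = −r cosθ − r²(cos2θ)/√u − r⁴ sin²2θ/(4u^{3/2}),  u = L² − r² sin²θ = 0.000556691 m².
Substituting r = 0.01 m, L = 0.0251 m, θ = 121.1°: d²x/dθ² = +0.0069931 m.
a = ω²·d²x/dθ² = (191.3)²·(+0.0069931) = +255.98 m/s²;  |a| = 255.98 m/s².

256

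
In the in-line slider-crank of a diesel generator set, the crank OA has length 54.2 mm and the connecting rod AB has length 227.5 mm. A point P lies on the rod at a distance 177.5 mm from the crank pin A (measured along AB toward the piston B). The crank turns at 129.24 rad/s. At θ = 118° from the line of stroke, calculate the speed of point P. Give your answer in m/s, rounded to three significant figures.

5.68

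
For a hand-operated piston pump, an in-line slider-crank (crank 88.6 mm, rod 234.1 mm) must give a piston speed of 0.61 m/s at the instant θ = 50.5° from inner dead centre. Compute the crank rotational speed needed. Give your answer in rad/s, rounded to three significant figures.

7.13

For an in-line slider-crank, |v_piston| = rω|sinθ|·[1 + r cosθ/√(L² − r² sin²θ)].
With r = 0.0886 m, L = 0.2341 m, θ = 50.5°: the bracketed kinematic factor |dx/dθ| = 0.085574 m.
ω = v/|dx/dθ| = 0.61/0.085574 = 7.1283 rad/s.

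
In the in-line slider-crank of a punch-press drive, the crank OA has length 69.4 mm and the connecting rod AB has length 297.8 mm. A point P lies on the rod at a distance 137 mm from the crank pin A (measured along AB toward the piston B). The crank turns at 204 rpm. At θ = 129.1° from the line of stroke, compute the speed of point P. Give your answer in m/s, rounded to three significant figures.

ω = 21.36 rad/s.  Crank-pin speed |V_A| = rω = 1.4826 m/s, perpendicular to OA.
Rod angle: sinφ = −(r/L) sinθ ⇒ φ = -10.419°; ω_rod = −rω cosθ/√(L²−r²sin²θ) = +3.1924 rad/s.
V_P = V_A + ω_rod × AP, with AP = 0.137 m along the rod.
Components: V_Px = −rω sinθ − a·ω_rod·sinφ = -1.0715 m/s;  V_Py = rω cosθ + a·ω_rod·cosφ = -0.50488 m/s.
|V_P| = √(V_Px² + V_Py²) = 1.1844 m/s.

1.18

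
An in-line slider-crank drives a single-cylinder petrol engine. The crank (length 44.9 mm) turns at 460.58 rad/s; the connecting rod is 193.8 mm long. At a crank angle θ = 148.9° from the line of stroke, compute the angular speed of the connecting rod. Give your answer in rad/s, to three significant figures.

ω = 460.6 rad/s
The rod makes angle φ with the slider axis where L sinφ = r sinθ; differentiating, L cosφ·φ̇ = r ω cosθ.
L cosφ = √(L² − r² sin²θ) = 0.19241 m.
|ω_rod| = r ω |cosθ| / √(L² − r² sin²θ) = 0.0449·460.6·0.85627/0.19241 = 92.032 rad/s.

92.0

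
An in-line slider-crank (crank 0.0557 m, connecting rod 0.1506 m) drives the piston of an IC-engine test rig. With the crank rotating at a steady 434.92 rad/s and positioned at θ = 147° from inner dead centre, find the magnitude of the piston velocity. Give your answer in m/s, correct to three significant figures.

9.02

ω = 434.9 rad/s
For an in-line slider-crank, x = r cosθ + √(L² − r² sin²θ), so v = −rω sinθ·[1 + r cosθ/√(L² − r² sin²θ)].
With r = 0.0557 m, L = 0.1506 m, θ = 147°: √(L² − r² sin²θ) = 0.14751 m.
v = −0.0557·434.9·0.54464·[1 + 0.0557·-0.83867/0.14751] = -9.0157 m/s.
|v| = 9.0157 m/s.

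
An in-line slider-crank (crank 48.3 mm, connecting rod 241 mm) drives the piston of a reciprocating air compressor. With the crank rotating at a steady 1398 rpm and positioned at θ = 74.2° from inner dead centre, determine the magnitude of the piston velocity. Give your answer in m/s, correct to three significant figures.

ω = 2π·1398/60 = 146.4 rad/s
For an in-line slider-crank, x = r cosθ + √(L² − r² sin²θ), so v = −rω sinθ·[1 + r cosθ/√(L² − r² sin²θ)].
With r = 0.0483 m, L = 0.241 m, θ = 74.2°: √(L² − r² sin²θ) = 0.23648 m.
v = −0.0483·146.4·0.96222·[1 + 0.0483·0.27228/0.23648] = -7.1823 m/s.
|v| = 7.1823 m/s.

7.18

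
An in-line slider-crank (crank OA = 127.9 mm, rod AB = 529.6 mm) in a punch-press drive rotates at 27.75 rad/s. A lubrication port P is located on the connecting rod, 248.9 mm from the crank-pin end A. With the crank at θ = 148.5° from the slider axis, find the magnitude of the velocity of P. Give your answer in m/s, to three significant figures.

2.32

ω = 27.75 rad/s.  Crank-pin speed |V_A| = rω = 3.5492 m/s, perpendicular to OA.
Rod angle: sinφ = −(r/L) sinθ ⇒ φ = -7.249°; ω_rod = −rω cosθ/√(L²−r²sin²θ) = +5.7602 rad/s.
V_P = V_A + ω_rod × AP, with AP = 0.2489 m along the rod.
Components: V_Px = −rω sinθ − a·ω_rod·sinφ = -1.6736 m/s;  V_Py = rω cosθ + a·ω_rod·cosφ = -1.604 m/s.
|V_P| = √(V_Px² + V_Py²) = 2.3181 m/s.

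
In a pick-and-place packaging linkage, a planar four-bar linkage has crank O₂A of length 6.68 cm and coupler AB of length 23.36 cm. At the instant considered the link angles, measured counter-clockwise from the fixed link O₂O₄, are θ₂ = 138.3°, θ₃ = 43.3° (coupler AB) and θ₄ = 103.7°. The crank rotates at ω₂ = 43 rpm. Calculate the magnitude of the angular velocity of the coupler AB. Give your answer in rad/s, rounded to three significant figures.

0.841

ω₂ = 4.503 rad/s (from 43 rpm).
Differentiating the loop-closure r₂e^{iθ₂}+r₃e^{iθ₃}=r₁+r₄e^{iθ₄} gives r₂ω₂e^{iθ₂}+r₃ω₃e^{iθ₃}=r₄ω₄e^{iθ₄}.
Eliminating the other unknown: ω₃ = r₂ω₂ sin(θ₄−θ₂) / [r₃ sin(θ₃−θ₄)].
Numerator sine = -0.56784; denominator sine = -0.86949.
Result = 0.0668·4.503·(-0.56784) / (0.2336·(-0.86949)) = +0.84094 rad/s; magnitude 0.84094 rad/s.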